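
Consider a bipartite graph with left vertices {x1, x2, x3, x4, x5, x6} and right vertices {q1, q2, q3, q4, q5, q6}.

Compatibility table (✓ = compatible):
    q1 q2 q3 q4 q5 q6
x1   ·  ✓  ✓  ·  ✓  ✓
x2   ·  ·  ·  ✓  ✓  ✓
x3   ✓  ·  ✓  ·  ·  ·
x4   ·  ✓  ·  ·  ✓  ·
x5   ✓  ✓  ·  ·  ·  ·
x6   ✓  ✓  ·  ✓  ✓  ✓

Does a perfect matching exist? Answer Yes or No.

Yes

One maximum matching: x1-q3, x2-q4, x3-q1, x4-q5, x5-q2, x6-q6.
All 6 left vertices are covered.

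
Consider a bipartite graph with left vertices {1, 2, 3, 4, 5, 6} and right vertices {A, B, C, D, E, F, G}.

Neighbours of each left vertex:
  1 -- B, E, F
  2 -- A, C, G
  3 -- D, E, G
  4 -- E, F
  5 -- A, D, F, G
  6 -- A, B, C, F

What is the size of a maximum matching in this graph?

One maximum matching: 1-E, 2-C, 3-G, 4-F, 5-D, 6-B.
This saturates every left vertex, so 6 is the maximum.

6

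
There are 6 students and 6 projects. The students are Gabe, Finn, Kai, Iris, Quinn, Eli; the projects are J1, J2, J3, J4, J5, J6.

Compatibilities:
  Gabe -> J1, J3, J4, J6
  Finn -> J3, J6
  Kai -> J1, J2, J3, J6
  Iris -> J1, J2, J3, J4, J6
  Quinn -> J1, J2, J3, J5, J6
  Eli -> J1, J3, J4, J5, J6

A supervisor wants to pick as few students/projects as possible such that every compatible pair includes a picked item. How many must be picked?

A maximum matching has 6 edges (e.g. Gabe–J4, Finn–J3, Kai–J1, Iris–J2, Quinn–J5, Eli–J6).
By König's theorem the minimum vertex cover has the same size. One such cover is {Gabe, Finn, Kai, Iris, Quinn, Eli}.

6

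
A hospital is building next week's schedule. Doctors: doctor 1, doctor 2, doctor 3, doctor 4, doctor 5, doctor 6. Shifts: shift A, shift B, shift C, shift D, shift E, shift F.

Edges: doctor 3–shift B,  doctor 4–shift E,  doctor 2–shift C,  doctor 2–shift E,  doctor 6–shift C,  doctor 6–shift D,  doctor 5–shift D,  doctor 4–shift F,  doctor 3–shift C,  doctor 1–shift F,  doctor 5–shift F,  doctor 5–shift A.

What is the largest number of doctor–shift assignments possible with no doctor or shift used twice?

For example, pair doctor 1-shift F, doctor 2-shift C, doctor 3-shift B, doctor 4-shift E, doctor 5-shift A, doctor 6-shift D.
All 6 doctors are matched, so no larger matching exists.

6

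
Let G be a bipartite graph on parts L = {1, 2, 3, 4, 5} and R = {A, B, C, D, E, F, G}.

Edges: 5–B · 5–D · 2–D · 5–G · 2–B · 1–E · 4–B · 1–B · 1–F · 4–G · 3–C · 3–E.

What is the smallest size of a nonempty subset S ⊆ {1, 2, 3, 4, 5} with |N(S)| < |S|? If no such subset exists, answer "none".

A matching saturating every left vertex exists, for instance 1→E, 2→D, 3→C, 4→G, 5→B.
By Hall's marriage theorem, this means |N(S)| ≥ |S| for every subset S, so no violating subset exists.

none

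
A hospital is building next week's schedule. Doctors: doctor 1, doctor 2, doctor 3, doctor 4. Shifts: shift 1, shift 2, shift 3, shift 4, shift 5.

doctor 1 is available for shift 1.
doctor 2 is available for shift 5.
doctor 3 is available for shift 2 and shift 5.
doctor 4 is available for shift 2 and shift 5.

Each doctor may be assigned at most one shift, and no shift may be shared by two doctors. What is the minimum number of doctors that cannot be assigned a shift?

A valid assignment of size 3: doctor 1–shift 1, doctor 2–shift 5, doctor 3–shift 2.
The set {doctor 2, doctor 3, doctor 4} has only 2 neighbours ({shift 2, shift 5}), so by Hall's theorem at most 3 of the 4 doctors can be matched.
That matches 3 of the 4, leaving 1 unmatched; no matching can do better.

1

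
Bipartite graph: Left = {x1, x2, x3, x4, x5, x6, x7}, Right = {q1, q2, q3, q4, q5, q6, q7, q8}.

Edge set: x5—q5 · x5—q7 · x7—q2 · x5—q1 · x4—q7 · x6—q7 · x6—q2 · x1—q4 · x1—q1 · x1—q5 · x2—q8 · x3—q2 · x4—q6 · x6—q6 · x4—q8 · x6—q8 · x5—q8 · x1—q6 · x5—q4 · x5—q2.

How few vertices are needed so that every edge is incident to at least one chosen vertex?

6

{x1, x2, x4, x5, x6, q2} is a vertex cover of size 6: every edge has an endpoint in this set.
No smaller cover exists because x1–q4, x2–q8, x3–q2, x4–q6, x5–q1, x6–q7 is a matching of size 6, and a cover must include an endpoint of each of these disjoint edges (König's theorem).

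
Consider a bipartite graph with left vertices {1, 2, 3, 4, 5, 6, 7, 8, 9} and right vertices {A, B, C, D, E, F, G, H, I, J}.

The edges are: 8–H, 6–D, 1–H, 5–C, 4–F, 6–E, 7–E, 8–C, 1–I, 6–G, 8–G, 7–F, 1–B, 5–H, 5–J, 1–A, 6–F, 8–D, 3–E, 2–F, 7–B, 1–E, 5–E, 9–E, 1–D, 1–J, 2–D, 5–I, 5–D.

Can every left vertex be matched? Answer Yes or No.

The set {3, 9} has only 1 neighbour ({E}), so by Hall's theorem at most 8 of the 9 left vertices can be matched.
Hence no matching covers every left vertex.

No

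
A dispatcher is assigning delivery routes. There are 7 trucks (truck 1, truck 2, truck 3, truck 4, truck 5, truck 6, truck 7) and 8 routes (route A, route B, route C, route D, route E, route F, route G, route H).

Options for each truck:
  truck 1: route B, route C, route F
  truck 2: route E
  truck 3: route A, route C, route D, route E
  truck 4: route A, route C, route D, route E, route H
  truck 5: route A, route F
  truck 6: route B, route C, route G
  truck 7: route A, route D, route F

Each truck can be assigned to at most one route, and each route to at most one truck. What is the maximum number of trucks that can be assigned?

7

For example, pair truck 1-route B, truck 2-route E, truck 3-route D, truck 4-route H, truck 5-route A, truck 6-route G, truck 7-route F.
This saturates every truck, so 7 is the maximum.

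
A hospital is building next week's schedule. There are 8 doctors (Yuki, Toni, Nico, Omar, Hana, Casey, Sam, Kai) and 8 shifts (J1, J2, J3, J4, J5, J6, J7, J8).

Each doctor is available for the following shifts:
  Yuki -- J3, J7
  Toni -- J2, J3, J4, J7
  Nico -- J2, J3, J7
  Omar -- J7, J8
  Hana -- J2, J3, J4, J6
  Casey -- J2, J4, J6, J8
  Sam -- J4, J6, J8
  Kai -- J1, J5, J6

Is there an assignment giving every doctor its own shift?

The set {Yuki, Toni, Nico, Omar, Hana, Casey, Sam} has only 6 neighbours ({J2, J3, J4, J6, J7, J8}), so by Hall's theorem at most 7 of the 8 doctors can be matched.
Hence no matching covers every doctor.

No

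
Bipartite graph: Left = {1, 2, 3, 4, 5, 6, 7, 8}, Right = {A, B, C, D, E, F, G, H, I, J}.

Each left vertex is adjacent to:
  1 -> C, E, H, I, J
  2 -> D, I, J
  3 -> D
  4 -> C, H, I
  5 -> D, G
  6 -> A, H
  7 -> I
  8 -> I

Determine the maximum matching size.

7

A valid assignment of size 7: 1-E, 2-J, 3-D, 4-C, 5-G, 6-H, 7-I.
The set {7, 8} has only 1 neighbour ({I}), so by Hall's theorem at most 7 of the 8 left vertices can be matched.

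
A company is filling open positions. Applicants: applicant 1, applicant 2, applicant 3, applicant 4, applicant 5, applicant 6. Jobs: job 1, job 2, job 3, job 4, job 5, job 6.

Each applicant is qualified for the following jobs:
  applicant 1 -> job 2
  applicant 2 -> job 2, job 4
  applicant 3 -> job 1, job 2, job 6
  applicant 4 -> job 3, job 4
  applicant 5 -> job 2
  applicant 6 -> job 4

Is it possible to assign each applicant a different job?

No

The set {applicant 1, applicant 2, applicant 5, applicant 6} has only 2 neighbours ({job 2, job 4}), so by Hall's theorem at most 4 of the 6 applicants can be matched.
Hence no matching covers every applicant.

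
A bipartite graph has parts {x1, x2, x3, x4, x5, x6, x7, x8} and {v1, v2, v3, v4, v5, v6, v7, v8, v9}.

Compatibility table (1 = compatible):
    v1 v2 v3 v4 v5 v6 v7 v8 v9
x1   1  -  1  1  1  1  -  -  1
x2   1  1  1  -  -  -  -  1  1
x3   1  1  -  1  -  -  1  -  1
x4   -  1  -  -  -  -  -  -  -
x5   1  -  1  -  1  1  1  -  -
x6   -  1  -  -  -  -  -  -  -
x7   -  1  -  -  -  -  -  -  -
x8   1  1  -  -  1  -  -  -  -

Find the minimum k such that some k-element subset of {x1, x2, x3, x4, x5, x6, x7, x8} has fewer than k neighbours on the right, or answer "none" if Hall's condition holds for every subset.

2

Take S = {x4, x6}. Its neighbourhood is {v2}, so |N(S)| = 1 < |S| = 2.
No single vertex violates Hall's condition since each has at least one neighbour, so 2 is the minimum.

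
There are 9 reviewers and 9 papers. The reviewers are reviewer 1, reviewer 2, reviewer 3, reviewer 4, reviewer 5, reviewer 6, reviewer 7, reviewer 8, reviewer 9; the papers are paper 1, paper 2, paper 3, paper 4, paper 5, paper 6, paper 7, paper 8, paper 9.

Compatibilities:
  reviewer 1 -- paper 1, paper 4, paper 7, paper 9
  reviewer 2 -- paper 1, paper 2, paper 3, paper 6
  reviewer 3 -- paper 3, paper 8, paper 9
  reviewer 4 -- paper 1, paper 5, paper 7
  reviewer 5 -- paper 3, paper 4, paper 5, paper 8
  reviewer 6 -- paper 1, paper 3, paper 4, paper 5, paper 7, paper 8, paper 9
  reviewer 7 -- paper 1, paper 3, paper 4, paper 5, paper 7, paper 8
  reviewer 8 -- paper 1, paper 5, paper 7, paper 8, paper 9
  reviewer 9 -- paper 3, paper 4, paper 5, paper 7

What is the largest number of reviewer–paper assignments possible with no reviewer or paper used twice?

One maximum matching: reviewer 1-paper 7, reviewer 2-paper 6, reviewer 3-paper 3, reviewer 4-paper 1, reviewer 5-paper 8, reviewer 6-paper 9, reviewer 7-paper 4, reviewer 8-paper 5.
The set {reviewer 1, reviewer 3, reviewer 4, reviewer 5, reviewer 6, reviewer 7, reviewer 8, reviewer 9} has only 7 neighbours ({paper 1, paper 3, paper 4, paper 5, paper 7, paper 8, paper 9}), so by Hall's theorem at most 8 of the 9 reviewers can be matched.

8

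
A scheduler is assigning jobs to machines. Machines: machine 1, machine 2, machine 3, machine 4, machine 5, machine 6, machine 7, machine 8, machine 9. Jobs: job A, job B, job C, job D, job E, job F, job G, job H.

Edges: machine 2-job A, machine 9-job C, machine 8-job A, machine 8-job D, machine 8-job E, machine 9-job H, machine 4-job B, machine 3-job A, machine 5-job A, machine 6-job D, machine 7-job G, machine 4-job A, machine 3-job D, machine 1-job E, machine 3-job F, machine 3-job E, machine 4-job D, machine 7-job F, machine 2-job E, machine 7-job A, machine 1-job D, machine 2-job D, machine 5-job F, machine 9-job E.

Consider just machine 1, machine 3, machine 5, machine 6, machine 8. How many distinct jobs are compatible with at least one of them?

The union of neighbours of {machine 1, machine 3, machine 5, machine 6, machine 8} is {job A, job D, job E, job F}, which has 4 elements.
Since |N(S)| = 4 < |S| = 5, Hall's condition fails for this subset.

4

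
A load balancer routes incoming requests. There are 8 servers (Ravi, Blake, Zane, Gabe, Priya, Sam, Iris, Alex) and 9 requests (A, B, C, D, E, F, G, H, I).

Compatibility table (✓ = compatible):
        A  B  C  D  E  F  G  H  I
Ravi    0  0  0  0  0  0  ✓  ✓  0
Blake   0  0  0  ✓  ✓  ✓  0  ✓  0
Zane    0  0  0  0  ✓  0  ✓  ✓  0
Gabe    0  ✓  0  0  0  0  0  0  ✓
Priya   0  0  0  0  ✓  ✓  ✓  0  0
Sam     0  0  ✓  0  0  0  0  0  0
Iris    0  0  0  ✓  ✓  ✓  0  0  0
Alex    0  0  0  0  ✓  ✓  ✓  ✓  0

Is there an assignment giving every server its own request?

No

The set {Ravi, Blake, Zane, Priya, Iris, Alex} has only 5 neighbours ({D, E, F, G, H}), so by Hall's theorem at most 7 of the 8 servers can be matched.
Hence no matching covers every server.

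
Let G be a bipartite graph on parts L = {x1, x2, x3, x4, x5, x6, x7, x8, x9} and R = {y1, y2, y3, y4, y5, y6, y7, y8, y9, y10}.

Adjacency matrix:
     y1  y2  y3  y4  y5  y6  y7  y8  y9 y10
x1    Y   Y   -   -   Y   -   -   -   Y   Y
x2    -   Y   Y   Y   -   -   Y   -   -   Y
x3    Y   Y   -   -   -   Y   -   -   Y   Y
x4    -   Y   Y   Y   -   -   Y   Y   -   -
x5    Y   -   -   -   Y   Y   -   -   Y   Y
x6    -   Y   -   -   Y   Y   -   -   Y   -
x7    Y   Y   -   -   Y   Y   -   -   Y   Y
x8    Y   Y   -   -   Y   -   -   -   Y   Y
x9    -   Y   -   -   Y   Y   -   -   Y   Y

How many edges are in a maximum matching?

A valid assignment of size 8: x1-y2, x2-y4, x3-y1, x4-y7, x5-y6, x6-y5, x7-y9, x8-y10.
The set {x1, x3, x5, x6, x7, x8, x9} has only 6 neighbours ({y1, y10, y2, y5, y6, y9}), so by Hall's theorem at most 8 of the 9 left vertices can be matched.

8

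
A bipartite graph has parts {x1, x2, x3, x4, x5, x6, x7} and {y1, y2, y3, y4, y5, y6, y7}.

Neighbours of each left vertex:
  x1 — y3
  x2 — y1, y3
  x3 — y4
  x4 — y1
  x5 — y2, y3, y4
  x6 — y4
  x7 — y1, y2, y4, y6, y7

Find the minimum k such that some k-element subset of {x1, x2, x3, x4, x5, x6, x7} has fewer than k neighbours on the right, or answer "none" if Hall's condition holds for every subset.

Take S = {x3, x6}. Its neighbourhood is {y4}, so |N(S)| = 1 < |S| = 2.
No single vertex violates Hall's condition since each has at least one neighbour, so 2 is the minimum.

2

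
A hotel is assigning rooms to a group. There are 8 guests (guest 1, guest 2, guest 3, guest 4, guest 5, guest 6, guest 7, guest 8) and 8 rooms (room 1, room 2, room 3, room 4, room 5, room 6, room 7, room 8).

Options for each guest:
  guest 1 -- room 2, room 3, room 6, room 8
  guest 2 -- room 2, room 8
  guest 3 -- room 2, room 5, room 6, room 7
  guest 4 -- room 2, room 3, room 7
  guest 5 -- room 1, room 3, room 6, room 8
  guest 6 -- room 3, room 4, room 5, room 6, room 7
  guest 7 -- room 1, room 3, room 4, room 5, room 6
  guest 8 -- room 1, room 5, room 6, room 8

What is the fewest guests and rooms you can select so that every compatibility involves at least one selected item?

8

The 8 edges guest 1–room 3, guest 2–room 2, guest 3–room 5, guest 4–room 7, guest 5–room 1, guest 6–room 4, guest 7–room 6, guest 8–room 8 form a matching, so any vertex cover needs at least 8 vertices (one per matched edge).
Conversely {guest 1, guest 2, guest 3, guest 4, guest 5, guest 6, guest 7, guest 8} meets every edge and has exactly 8 vertices, so 8 is optimal.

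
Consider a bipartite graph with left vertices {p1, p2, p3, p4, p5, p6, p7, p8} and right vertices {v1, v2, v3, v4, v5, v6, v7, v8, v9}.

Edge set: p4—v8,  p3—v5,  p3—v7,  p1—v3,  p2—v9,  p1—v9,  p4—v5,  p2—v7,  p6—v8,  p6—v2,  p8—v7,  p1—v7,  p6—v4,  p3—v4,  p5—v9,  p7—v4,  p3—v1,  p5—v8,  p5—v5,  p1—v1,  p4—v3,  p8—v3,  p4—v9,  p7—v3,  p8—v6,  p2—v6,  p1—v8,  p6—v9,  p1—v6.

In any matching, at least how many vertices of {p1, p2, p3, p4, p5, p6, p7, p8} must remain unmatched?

0

One maximum matching: p1→v3, p2→v7, p3→v1, p4→v8, p5→v9, p6→v2, p7→v4, p8→v6.
This saturates every left vertex, so 8 is the maximum.
That matches 8 of the 8, leaving 0 unmatched; no matching can do better.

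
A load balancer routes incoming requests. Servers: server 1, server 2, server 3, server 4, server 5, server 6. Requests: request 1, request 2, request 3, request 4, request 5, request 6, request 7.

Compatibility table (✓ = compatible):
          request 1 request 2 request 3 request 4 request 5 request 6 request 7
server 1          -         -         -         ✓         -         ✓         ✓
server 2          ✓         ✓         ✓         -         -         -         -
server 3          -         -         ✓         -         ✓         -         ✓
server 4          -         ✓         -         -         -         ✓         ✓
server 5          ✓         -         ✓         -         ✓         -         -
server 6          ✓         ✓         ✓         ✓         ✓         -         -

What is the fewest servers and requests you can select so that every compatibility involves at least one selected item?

6

A maximum matching has 6 edges (e.g. server 1–request 7, server 2–request 2, server 3–request 5, server 4–request 6, server 5–request 3, server 6–request 4).
By König's theorem the minimum vertex cover has the same size. One such cover is {server 1, server 2, server 3, server 4, server 5, server 6}.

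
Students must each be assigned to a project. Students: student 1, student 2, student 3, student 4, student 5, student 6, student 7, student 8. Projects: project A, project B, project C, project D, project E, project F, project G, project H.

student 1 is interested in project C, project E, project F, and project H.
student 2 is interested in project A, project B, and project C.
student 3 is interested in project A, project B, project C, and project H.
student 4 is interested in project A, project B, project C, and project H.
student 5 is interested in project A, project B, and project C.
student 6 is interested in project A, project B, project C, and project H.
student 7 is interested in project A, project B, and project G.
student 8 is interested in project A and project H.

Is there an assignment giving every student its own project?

The set {student 2, student 3, student 4, student 5, student 6, student 8} has only 4 neighbours ({project A, project B, project C, project H}), so by Hall's theorem at most 6 of the 8 students can be matched.
Hence no matching covers every student.

No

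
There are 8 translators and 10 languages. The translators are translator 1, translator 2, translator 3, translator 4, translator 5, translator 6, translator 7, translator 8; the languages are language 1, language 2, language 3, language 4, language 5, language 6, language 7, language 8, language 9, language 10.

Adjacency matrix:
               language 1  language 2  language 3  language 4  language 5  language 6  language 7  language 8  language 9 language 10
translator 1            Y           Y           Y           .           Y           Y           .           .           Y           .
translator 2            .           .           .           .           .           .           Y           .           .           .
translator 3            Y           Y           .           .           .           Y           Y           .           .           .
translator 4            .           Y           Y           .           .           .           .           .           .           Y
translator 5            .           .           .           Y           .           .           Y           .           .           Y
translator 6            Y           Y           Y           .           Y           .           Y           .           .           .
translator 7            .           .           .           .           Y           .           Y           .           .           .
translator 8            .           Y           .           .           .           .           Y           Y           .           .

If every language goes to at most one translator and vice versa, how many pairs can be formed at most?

8

For example, pair translator 1–language 6, translator 2–language 7, translator 3–language 1, translator 4–language 10, translator 5–language 4, translator 6–language 3, translator 7–language 5, translator 8–language 2.
This saturates every translator, so 8 is the maximum.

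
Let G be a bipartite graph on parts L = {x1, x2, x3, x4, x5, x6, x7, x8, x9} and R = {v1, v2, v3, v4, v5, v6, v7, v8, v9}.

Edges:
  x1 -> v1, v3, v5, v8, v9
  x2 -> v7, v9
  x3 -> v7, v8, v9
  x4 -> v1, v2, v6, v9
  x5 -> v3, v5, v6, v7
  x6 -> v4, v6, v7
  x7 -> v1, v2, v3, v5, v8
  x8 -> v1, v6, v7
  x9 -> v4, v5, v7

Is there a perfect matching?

Yes

For example, pair x1-v5, x2-v9, x3-v8, x4-v1, x5-v3, x6-v4, x7-v2, x8-v6, x9-v7.
All 9 left vertices are covered.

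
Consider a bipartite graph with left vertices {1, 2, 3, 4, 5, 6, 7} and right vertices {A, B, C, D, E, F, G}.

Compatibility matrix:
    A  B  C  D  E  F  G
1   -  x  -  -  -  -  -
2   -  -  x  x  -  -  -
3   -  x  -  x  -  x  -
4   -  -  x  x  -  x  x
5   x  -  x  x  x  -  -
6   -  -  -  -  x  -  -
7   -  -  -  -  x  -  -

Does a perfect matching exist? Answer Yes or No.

The set {6, 7} has only 1 neighbour ({E}), so by Hall's theorem at most 6 of the 7 left vertices can be matched.
Hence no matching covers every left vertex.

No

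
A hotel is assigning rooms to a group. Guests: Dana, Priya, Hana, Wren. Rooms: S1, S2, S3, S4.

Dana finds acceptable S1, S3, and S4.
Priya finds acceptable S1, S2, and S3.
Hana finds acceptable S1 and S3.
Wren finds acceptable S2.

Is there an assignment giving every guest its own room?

For example, pair Dana-S4, Priya-S3, Hana-S1, Wren-S2.
Every guest is matched, so this is a perfect matching.

Yes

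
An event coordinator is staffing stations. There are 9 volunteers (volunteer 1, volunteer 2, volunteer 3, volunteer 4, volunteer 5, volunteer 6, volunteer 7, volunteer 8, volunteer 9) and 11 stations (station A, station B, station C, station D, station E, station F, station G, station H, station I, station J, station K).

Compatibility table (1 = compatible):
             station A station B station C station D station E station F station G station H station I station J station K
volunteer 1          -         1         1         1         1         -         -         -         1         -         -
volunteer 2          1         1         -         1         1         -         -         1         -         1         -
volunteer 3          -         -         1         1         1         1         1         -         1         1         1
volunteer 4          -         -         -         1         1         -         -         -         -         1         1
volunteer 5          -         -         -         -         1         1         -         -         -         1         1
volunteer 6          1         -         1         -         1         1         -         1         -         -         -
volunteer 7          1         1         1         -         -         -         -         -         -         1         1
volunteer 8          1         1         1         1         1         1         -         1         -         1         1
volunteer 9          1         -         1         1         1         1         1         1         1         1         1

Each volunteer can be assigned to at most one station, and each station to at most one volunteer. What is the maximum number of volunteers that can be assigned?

A valid assignment of size 9: volunteer 1–station C, volunteer 2–station A, volunteer 3–station I, volunteer 4–station D, volunteer 5–station E, volunteer 6–station F, volunteer 7–station J, volunteer 8–station B, volunteer 9–station K.
This saturates every volunteer, so 9 is the maximum.

9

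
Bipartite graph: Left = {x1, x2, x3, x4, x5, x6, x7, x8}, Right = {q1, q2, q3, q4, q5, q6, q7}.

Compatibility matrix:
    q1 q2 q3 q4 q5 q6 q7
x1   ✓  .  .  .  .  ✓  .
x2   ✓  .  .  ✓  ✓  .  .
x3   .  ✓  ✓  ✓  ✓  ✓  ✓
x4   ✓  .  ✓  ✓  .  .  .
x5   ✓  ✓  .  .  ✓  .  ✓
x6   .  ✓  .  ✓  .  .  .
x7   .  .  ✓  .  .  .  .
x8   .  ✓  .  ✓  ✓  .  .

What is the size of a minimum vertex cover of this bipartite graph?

The 7 edges x1–q1, x2–q5, x3–q6, x4–q4, x5–q7, x6–q2, x7–q3 form a matching, so any vertex cover needs at least 7 vertices (one per matched edge).
Conversely {q1, q2, q3, q4, q5, q6, q7} meets every edge and has exactly 7 vertices, so 7 is optimal.

7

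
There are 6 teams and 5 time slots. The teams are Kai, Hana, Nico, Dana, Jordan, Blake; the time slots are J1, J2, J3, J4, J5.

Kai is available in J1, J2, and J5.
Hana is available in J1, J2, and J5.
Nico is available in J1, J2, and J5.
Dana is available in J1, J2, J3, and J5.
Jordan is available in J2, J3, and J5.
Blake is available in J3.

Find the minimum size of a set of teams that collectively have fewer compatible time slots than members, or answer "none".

Take S = {Kai, Hana, Nico, Dana, Jordan}. Its neighbourhood is {J1, J2, J3, J5}, so |N(S)| = 4 < |S| = 5.
Every subset of size less than 5 has at least as many neighbours as members, so 5 is the minimum.

5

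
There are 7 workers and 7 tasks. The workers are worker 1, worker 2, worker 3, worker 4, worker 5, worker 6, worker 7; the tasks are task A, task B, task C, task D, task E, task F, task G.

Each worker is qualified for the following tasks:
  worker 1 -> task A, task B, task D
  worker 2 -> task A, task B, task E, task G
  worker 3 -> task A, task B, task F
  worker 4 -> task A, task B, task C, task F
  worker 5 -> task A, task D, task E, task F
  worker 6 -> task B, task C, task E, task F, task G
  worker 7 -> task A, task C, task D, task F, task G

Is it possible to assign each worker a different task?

One maximum matching: worker 1→task D, worker 2→task G, worker 3→task B, worker 4→task F, worker 5→task E, worker 6→task C, worker 7→task A.
Every worker is matched, so this is a perfect matching.

Yes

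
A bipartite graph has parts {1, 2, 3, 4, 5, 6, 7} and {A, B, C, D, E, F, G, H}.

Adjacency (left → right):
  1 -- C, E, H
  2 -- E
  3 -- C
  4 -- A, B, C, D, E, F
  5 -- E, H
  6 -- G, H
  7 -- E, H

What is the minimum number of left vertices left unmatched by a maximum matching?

2

For example, pair 1-H, 2-E, 3-C, 4-A, 6-G.
The set {1, 2, 3, 5, 7} has only 3 neighbours ({C, E, H}), so by Hall's theorem at most 5 of the 7 left vertices can be matched.
That matches 5 of the 7, leaving 2 unmatched; no matching can do better.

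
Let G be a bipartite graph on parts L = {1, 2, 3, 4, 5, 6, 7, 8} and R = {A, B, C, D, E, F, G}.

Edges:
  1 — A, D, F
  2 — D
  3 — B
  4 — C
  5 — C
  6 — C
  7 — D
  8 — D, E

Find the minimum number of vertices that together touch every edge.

5

{1, 3, 8, C, D} is a vertex cover of size 5: every edge has an endpoint in this set.
No smaller cover exists because 1–F, 2–D, 3–B, 4–C, 8–E is a matching of size 5, and a cover must include an endpoint of each of these disjoint edges (König's theorem).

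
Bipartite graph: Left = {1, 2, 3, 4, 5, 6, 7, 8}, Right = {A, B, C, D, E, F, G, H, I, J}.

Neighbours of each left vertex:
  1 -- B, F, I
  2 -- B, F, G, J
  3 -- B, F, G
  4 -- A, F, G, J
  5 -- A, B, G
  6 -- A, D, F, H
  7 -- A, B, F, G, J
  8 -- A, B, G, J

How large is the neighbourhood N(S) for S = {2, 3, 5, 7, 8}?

5

The union of neighbours of {2, 3, 5, 7, 8} is {A, B, F, G, J}, which has 5 elements.
Since |N(S)| = 5 ≥ |S| = 5, Hall's condition holds for this subset.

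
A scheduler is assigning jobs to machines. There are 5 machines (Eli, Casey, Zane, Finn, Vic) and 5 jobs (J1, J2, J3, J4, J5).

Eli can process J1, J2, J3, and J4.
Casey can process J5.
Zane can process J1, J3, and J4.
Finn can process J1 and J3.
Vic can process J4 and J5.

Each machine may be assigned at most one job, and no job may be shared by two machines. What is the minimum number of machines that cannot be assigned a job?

0

For example, pair Eli–J2, Casey–J5, Zane–J1, Finn–J3, Vic–J4.
This saturates every machine, so 5 is the maximum.
That matches 5 of the 5, leaving 0 unmatched; no matching can do better.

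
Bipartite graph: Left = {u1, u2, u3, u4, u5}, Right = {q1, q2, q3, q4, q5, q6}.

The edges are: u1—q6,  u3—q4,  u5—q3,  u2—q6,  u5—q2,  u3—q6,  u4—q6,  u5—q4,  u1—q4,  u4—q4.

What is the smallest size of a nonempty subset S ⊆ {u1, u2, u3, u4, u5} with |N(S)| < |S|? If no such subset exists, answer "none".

3

Take S = {u1, u2, u3}. Its neighbourhood is {q4, q6}, so |N(S)| = 2 < |S| = 3.
Every subset of size less than 3 has at least as many neighbours as members, so 3 is the minimum.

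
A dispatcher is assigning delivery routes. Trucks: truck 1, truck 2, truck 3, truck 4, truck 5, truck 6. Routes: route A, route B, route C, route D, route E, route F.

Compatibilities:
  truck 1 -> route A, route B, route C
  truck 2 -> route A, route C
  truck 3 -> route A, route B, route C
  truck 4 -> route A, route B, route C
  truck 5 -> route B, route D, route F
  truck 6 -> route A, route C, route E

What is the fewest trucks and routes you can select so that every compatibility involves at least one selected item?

5

A maximum matching has 5 edges (e.g. truck 1–route C, truck 2–route A, truck 3–route B, truck 5–route F, truck 6–route E).
By König's theorem the minimum vertex cover has the same size. One such cover is {truck 5, truck 6, route A, route B, route C}.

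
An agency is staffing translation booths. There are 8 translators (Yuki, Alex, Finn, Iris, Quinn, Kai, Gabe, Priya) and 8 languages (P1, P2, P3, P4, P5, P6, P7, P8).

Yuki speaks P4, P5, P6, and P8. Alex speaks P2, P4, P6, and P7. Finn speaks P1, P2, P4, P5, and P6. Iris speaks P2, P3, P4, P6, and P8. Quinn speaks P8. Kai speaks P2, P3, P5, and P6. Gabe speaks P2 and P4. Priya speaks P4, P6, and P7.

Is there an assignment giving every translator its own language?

Yes

One maximum matching: Yuki-P5, Alex-P6, Finn-P1, Iris-P2, Quinn-P8, Kai-P3, Gabe-P4, Priya-P7.
Every translator is matched, so this is a perfect matching.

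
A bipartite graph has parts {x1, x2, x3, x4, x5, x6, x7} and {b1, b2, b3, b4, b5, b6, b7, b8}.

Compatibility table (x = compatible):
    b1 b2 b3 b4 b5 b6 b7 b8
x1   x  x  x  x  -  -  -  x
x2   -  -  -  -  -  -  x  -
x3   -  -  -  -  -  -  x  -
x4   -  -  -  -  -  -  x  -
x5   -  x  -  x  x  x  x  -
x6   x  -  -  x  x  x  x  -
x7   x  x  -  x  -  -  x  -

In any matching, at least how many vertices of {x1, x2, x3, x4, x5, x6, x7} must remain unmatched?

One maximum matching: x1→b8, x2→b7, x5→b5, x6→b1, x7→b4.
The set {x2, x3, x4} has only 1 neighbour ({b7}), so by Hall's theorem at most 5 of the 7 left vertices can be matched.
That matches 5 of the 7, leaving 2 unmatched; no matching can do better.

2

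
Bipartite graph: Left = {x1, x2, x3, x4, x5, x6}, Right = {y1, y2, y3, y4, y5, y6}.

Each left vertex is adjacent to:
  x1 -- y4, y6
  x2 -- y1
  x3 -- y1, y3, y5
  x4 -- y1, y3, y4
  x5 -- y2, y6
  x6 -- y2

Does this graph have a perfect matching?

For example, pair x1-y4, x2-y1, x3-y5, x4-y3, x5-y6, x6-y2.
All 6 left vertices are covered.

Yes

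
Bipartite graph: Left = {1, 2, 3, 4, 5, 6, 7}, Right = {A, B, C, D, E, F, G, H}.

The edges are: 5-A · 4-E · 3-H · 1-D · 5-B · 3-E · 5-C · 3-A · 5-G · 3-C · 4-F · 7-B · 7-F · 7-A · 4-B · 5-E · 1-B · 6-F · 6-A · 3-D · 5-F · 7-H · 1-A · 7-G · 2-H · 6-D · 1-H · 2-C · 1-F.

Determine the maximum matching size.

For example, pair 1-H, 2-C, 3-E, 4-B, 5-A, 6-F, 7-G.
All 7 left vertices are matched, so no larger matching exists.

7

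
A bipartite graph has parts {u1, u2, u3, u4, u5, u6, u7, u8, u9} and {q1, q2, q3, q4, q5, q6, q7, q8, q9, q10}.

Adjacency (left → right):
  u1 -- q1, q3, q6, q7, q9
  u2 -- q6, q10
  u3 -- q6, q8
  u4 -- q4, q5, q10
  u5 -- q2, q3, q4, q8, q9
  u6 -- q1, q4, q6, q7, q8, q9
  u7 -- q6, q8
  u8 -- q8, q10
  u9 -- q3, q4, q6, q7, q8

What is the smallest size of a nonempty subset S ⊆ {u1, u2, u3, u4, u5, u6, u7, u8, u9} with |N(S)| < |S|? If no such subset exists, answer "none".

Take S = {u2, u3, u7, u8}. Its neighbourhood is {q6, q8, q10}, so |N(S)| = 3 < |S| = 4.
Every subset of size less than 4 has at least as many neighbours as members, so 4 is the minimum.

4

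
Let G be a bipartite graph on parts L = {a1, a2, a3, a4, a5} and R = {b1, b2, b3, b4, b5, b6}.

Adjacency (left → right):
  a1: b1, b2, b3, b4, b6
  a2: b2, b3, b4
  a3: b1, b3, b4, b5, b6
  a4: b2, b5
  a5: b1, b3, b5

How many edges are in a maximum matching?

5

For example, pair a1-b6, a2-b4, a3-b1, a4-b5, a5-b3.
This saturates every left vertex, so 5 is the maximum.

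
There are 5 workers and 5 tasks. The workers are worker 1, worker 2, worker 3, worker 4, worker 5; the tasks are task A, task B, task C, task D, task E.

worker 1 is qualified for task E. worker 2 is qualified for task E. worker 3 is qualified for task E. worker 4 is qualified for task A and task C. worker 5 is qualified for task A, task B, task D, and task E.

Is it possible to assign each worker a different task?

No

The set {worker 1, worker 2, worker 3} has only 1 neighbour ({task E}), so by Hall's theorem at most 3 of the 5 workers can be matched.
Hence no matching covers every worker.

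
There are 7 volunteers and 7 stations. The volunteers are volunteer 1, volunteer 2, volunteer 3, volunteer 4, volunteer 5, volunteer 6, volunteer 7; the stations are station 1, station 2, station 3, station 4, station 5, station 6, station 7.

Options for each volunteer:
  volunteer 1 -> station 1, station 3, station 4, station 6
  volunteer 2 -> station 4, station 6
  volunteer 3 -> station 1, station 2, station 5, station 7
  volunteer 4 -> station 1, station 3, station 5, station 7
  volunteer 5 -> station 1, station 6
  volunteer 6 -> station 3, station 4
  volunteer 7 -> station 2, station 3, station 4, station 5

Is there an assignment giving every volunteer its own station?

Yes

One maximum matching: volunteer 1–station 4, volunteer 2–station 6, volunteer 3–station 7, volunteer 4–station 5, volunteer 5–station 1, volunteer 6–station 3, volunteer 7–station 2.
Every volunteer is matched, so this is a perfect matching.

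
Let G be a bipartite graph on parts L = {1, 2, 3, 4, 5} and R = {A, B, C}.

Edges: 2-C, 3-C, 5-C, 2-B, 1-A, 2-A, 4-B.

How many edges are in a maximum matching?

3

One maximum matching: 1–A, 2–B, 3–C.
The set {1, 2, 3, 4, 5} has only 3 neighbours ({A, B, C}), so by Hall's theorem at most 3 of the 5 left vertices can be matched.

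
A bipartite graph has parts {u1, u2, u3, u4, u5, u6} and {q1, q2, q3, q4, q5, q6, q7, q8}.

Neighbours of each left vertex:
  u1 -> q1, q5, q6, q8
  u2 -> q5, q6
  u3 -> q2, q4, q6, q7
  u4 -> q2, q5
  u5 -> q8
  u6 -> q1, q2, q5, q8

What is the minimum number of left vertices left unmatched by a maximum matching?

For example, pair u1-q1, u2-q6, u3-q7, u4-q5, u5-q8, u6-q2.
All 6 left vertices are matched, so no larger matching exists.
That matches 6 of the 6, leaving 0 unmatched; no matching can do better.

0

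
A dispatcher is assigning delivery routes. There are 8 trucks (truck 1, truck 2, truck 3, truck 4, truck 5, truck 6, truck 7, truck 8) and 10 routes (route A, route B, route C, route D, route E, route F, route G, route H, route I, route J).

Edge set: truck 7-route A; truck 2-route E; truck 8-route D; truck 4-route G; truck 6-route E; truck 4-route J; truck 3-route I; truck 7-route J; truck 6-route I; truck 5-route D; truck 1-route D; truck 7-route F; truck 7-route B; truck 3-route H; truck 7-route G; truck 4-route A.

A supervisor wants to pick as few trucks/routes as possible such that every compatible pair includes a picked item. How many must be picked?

6

A maximum matching has 6 edges (e.g. truck 1–route D, truck 2–route E, truck 3–route H, truck 4–route J, truck 6–route I, truck 7–route G).
By König's theorem the minimum vertex cover has the same size. One such cover is {truck 2, truck 3, truck 4, truck 6, truck 7, route D}.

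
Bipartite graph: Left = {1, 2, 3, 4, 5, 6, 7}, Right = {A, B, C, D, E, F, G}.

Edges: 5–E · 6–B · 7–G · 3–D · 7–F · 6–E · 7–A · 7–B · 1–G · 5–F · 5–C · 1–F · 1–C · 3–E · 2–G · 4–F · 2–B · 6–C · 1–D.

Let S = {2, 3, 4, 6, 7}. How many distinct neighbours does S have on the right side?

The union of neighbours of {2, 3, 4, 6, 7} is {A, B, C, D, E, F, G}, which has 7 elements.
Since |N(S)| = 7 ≥ |S| = 5, Hall's condition holds for this subset.

7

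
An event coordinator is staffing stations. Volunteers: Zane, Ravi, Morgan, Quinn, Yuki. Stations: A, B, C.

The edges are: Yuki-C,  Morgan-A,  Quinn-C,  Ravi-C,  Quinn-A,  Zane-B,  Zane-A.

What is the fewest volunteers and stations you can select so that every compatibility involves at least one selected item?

A maximum matching has 3 edges (e.g. Zane–B, Ravi–C, Morgan–A).
By König's theorem the minimum vertex cover has the same size. One such cover is {Zane, A, C}.

3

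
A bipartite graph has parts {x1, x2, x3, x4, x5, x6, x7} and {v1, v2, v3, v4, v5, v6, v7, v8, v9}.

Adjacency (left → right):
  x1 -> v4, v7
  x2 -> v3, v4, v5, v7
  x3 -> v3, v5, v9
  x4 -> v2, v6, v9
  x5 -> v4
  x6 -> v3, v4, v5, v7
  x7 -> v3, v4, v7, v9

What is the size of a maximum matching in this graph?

For example, pair x1-v7, x2-v5, x3-v9, x4-v2, x5-v4, x6-v3.
The set {x1, x2, x3, x5, x6, x7} has only 5 neighbours ({v3, v4, v5, v7, v9}), so by Hall's theorem at most 6 of the 7 left vertices can be matched.

6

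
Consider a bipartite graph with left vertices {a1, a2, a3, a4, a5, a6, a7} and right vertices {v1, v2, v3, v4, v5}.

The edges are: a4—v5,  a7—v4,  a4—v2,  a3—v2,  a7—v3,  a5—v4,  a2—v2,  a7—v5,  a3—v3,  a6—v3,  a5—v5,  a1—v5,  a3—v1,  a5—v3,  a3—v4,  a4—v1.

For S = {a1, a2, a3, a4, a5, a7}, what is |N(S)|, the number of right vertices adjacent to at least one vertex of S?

The union of neighbours of {a1, a2, a3, a4, a5, a7} is {v1, v2, v3, v4, v5}, which has 5 elements.
Since |N(S)| = 5 < |S| = 6, Hall's condition fails for this subset.

5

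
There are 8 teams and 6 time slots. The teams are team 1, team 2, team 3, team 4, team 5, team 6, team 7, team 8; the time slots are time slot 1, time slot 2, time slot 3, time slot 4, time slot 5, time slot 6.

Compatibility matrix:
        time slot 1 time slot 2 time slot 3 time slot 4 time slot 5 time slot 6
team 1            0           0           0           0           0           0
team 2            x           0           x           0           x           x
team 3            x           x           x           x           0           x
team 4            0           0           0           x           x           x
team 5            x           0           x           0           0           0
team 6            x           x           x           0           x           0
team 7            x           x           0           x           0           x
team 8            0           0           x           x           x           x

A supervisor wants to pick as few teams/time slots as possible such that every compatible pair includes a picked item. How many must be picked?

6

{time slot 1, time slot 2, time slot 3, time slot 4, time slot 5, time slot 6} is a vertex cover of size 6: every edge has an endpoint in this set.
No smaller cover exists because team 2–time slot 6, team 3–time slot 3, team 4–time slot 5, team 5–time slot 1, team 6–time slot 2, team 7–time slot 4 is a matching of size 6, and a cover must include an endpoint of each of these disjoint edges (König's theorem).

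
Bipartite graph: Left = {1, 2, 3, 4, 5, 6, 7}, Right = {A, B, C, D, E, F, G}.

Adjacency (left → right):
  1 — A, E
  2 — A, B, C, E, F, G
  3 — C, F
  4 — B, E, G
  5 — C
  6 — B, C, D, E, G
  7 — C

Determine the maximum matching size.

For example, pair 1–E, 2–A, 3–F, 4–B, 5–C, 6–G.
The set {5, 7} has only 1 neighbour ({C}), so by Hall's theorem at most 6 of the 7 left vertices can be matched.

6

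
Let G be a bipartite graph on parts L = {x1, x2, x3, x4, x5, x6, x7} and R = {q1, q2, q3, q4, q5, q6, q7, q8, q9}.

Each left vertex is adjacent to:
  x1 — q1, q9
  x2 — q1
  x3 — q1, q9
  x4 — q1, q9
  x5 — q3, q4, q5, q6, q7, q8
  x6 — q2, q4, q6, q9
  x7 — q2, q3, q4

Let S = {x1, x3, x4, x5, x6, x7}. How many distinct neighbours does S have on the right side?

The union of neighbours of {x1, x3, x4, x5, x6, x7} is {q1, q2, q3, q4, q5, q6, q7, q8, q9}, which has 9 elements.
Since |N(S)| = 9 ≥ |S| = 6, Hall's condition holds for this subset.

9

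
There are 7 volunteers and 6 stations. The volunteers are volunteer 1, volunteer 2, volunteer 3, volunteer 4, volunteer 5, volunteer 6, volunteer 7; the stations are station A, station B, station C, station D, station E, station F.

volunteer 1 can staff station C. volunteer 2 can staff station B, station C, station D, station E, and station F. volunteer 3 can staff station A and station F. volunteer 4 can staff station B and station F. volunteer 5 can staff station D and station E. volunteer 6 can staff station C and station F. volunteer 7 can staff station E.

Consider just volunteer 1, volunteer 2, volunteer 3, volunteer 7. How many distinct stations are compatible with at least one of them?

6

The union of neighbours of {volunteer 1, volunteer 2, volunteer 3, volunteer 7} is {station A, station B, station C, station D, station E, station F}, which has 6 elements.
Since |N(S)| = 6 ≥ |S| = 4, Hall's condition holds for this subset.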